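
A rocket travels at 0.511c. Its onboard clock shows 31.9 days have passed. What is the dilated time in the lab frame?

Proper time Δt₀ = 31.9 days
γ = 1/√(1 - 0.511²) = 1.1634
Δt = γΔt₀ = 1.1634 × 31.9 = 37.11 days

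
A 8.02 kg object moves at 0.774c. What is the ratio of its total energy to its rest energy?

E = γmc², E₀ = mc²
E/E₀ = γ = 1/√(1 - 0.774²) = 1.579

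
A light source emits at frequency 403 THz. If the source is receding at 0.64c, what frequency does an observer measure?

β = v/c = 0.64
(1-β)/(1+β) = 0.36/1.64 = 0.2195
Doppler factor = √(0.2195) = 0.4685
f_obs = 403 × 0.4685 = 188.8 THz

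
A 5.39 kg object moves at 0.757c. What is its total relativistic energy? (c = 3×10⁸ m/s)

γ = 1/√(1 - 0.757²) = 1.5304
mc² = 5.39 × (3×10⁸)² = 4.851×10¹⁷ J
E = γmc² = 1.5304 × 4.851×10¹⁷ = 7.424×10¹⁷ J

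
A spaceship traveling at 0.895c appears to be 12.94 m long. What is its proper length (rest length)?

Contracted length L = 12.94 m
γ = 1/√(1 - 0.895²) = 2.242
L₀ = γL = 2.242 × 12.94 = 29.01 m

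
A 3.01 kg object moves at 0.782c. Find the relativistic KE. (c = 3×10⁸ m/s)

γ = 1/√(1 - 0.782²) = 1.6044
γ - 1 = 0.6044
KE = (γ-1)mc² = 0.6044 × 3.01 × (3×10⁸)² = 1.637×10¹⁷ J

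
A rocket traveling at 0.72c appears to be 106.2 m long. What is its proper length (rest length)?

Contracted length L = 106.2 m
γ = 1/√(1 - 0.72²) = 1.441
L₀ = γL = 1.441 × 106.2 = 153.0 m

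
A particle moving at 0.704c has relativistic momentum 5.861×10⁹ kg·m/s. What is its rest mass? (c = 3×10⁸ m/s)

γ = 1/√(1 - 0.704²) = 1.408
v = 0.704 × 3×10⁸ = 2.112×10⁸ m/s
m = p/(γv) = 5.861×10⁹/(1.408 × 2.112×10⁸) = 19.71 kg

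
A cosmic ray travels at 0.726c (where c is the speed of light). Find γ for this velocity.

v/c = 0.726, so (v/c)² = 0.527076
1 - (v/c)² = 0.472924
γ = 1/√(0.472924) = 1.454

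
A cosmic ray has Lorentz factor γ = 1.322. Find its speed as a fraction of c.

From γ = 1/√(1 - v²/c²):
1/γ² = 1/1.322² = 0.5722
v²/c² = 1 - 0.5722 = 0.4278
v/c = √(0.4278) = 0.6541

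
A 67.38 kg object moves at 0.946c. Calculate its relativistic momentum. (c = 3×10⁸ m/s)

γ = 1/√(1 - 0.946²) = 3.085
v = 0.946 × 3×10⁸ = 2.838×10⁸ m/s
p = γmv = 3.085 × 67.38 × 2.838×10⁸ = 5.899×10¹⁰ kg·m/s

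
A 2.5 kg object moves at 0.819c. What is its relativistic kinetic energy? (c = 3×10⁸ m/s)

γ = 1/√(1 - 0.819²) = 1.7428
γ - 1 = 0.7428
KE = (γ-1)mc² = 0.7428 × 2.5 × (3×10⁸)² = 1.671×10¹⁷ J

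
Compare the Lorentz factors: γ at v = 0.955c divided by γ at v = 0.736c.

γ₁ = 1/√(1 - 0.955²) = 3.371
γ₂ = 1/√(1 - 0.736²) = 1.477
γ₁/γ₂ = 3.371/1.477 = 2.282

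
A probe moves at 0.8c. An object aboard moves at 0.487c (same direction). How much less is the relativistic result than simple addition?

Classical: u' + v = 0.487 + 0.8 = 1.287c
Relativistic: u = (0.487 + 0.8)/(1 + 0.3896) = 1.287/1.3896 = 0.9262c
Difference: 1.287 - 0.9262 = 0.3608c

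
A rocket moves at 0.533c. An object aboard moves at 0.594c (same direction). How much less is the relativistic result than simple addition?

Classical: u' + v = 0.594 + 0.533 = 1.127c
Relativistic: u = (0.594 + 0.533)/(1 + 0.316602) = 1.127/1.316602 = 0.8560c
Difference: 1.127 - 0.8560 = 0.2710c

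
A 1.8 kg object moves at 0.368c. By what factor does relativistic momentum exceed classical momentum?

p_rel = γmv, p_class = mv
Ratio = γ = 1/√(1 - 0.368²) = 1.075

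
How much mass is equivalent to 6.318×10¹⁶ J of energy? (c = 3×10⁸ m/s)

From E = mc², we get m = E/c²
c² = (3×10⁸)² = 9×10¹⁶ m²/s²
m = 6.318×10¹⁶ / 9×10¹⁶ = 0.7020 kg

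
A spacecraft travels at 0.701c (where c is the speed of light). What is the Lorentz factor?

v/c = 0.701, so (v/c)² = 0.491401
1 - (v/c)² = 0.508599
γ = 1/√(0.508599) = 1.402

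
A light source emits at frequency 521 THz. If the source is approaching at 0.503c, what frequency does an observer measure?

β = v/c = 0.503
(1+β)/(1-β) = 1.503/0.497 = 3.024
Doppler factor = √(3.024) = 1.739
f_obs = 521 × 1.739 = 906.0 THz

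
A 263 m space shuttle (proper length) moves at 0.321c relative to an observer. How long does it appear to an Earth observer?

Proper length L₀ = 263 m
γ = 1/√(1 - 0.321²) = 1.056
L = L₀/γ = 263/1.056 = 249.1 m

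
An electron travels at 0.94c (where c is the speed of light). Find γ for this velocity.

v/c = 0.94, so (v/c)² = 0.8836
1 - (v/c)² = 0.1164
γ = 1/√(0.1164) = 2.931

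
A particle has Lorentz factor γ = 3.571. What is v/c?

From γ = 1/√(1 - v²/c²):
1/γ² = 1/3.571² = 0.07842
v²/c² = 1 - 0.07842 = 0.9216
v/c = √(0.9216) = 0.9600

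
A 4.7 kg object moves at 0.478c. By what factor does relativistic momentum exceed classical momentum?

p_rel = γmv, p_class = mv
Ratio = γ = 1/√(1 - 0.478²) = 1.138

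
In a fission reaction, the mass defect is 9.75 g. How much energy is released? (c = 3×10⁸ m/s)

Convert mass defect: Δm = 9.75 g = 0.00975 kg
E = Δm·c² = 0.00975 × (3×10⁸)²
= 0.00975 × 9×10¹⁶ = 8.775×10¹⁴ J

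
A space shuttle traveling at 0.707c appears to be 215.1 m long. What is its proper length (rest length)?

Contracted length L = 215.1 m
γ = 1/√(1 - 0.707²) = 1.414
L₀ = γL = 1.414 × 215.1 = 304.2 m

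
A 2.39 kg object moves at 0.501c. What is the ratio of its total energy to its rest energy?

E = γmc², E₀ = mc²
E/E₀ = γ = 1/√(1 - 0.501²) = 1.155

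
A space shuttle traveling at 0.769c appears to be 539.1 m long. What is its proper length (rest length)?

Contracted length L = 539.1 m
γ = 1/√(1 - 0.769²) = 1.5643
L₀ = γL = 1.5643 × 539.1 = 843.3 m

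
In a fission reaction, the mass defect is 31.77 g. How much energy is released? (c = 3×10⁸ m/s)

Convert mass defect: Δm = 31.77 g = 0.03177 kg
E = Δm·c² = 0.03177 × (3×10⁸)²
= 0.03177 × 9×10¹⁶ = 2.859×10¹⁵ J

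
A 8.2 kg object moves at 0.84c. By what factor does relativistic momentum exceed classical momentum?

p_rel = γmv, p_class = mv
Ratio = γ = 1/√(1 - 0.84²) = 1.843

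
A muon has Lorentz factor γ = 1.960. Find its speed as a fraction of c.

From γ = 1/√(1 - v²/c²):
1/γ² = 1/1.960² = 0.2603
v²/c² = 1 - 0.2603 = 0.7397
v/c = √(0.7397) = 0.8601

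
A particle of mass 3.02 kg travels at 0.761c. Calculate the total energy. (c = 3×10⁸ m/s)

γ = 1/√(1 - 0.761²) = 1.5414
mc² = 3.02 × (3×10⁸)² = 2.718×10¹⁷ J
E = γmc² = 1.5414 × 2.718×10¹⁷ = 4.190×10¹⁷ J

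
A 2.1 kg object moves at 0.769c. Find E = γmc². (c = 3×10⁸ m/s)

γ = 1/√(1 - 0.769²) = 1.5643
mc² = 2.1 × (3×10⁸)² = 1.890×10¹⁷ J
E = γmc² = 1.5643 × 1.890×10¹⁷ = 2.957×10¹⁷ J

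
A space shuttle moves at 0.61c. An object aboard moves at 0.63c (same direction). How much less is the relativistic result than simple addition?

Classical: u' + v = 0.63 + 0.61 = 1.24c
Relativistic: u = (0.63 + 0.61)/(1 + 0.3843) = 1.24/1.3843 = 0.8958c
Difference: 1.24 - 0.8958 = 0.3442c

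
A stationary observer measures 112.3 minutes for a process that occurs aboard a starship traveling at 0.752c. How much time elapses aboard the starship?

Dilated time Δt = 112.3 minutes
γ = 1/√(1 - 0.752²) = 1.5171
Δt₀ = Δt/γ = 112.3/1.5171 = 74.02 minutes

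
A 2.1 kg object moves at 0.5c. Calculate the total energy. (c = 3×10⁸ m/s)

γ = 1/√(1 - 0.5²) = 1.1547
mc² = 2.1 × (3×10⁸)² = 1.890×10¹⁷ J
E = γmc² = 1.1547 × 1.890×10¹⁷ = 2.182×10¹⁷ J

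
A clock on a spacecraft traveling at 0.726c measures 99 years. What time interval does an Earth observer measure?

Proper time Δt₀ = 99 years
γ = 1/√(1 - 0.726²) = 1.4541
Δt = γΔt₀ = 1.4541 × 99 = 144.0 years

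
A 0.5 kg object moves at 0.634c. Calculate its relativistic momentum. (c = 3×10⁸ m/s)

γ = 1/√(1 - 0.634²) = 1.293
v = 0.634 × 3×10⁸ = 1.902×10⁸ m/s
p = γmv = 1.293 × 0.5 × 1.902×10⁸ = 1.230×10⁸ kg·m/s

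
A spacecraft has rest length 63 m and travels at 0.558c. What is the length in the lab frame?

Proper length L₀ = 63 m
γ = 1/√(1 - 0.558²) = 1.205
L = L₀/γ = 63/1.205 = 52.28 m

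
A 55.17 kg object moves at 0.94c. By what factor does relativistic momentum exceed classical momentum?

p_rel = γmv, p_class = mv
Ratio = γ = 1/√(1 - 0.94²) = 2.931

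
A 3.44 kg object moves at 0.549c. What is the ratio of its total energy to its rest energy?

E = γmc², E₀ = mc²
E/E₀ = γ = 1/√(1 - 0.549²) = 1.196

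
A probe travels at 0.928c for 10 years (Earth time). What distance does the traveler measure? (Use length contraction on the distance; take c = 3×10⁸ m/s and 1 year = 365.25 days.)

Earth distance: d = v × t = 0.928c × 10 yr = 8.786×10¹⁶ m
γ = 2.684
d' = d/γ = 8.786×10¹⁶/2.684 = 3.273×10¹⁶ m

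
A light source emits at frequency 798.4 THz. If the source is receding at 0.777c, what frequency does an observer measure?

β = v/c = 0.777
(1-β)/(1+β) = 0.223/1.777 = 0.12549
Doppler factor = √(0.12549) = 0.3542
f_obs = 798.4 × 0.3542 = 282.8 THz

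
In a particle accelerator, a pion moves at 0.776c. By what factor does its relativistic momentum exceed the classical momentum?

p_rel = γmv, p_class = mv
Ratio = γ = 1/√(1 - 0.776²)
= 1/√(0.397824) = 1.585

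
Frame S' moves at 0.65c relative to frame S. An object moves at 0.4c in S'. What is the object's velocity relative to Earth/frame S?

u = (u' + v)/(1 + u'v/c²)
Numerator: 0.4 + 0.65 = 1.05
Denominator: 1 + 0.26 = 1.26
u = 1.05/1.26 = 0.8333c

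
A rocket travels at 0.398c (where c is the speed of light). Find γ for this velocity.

v/c = 0.398, so (v/c)² = 0.158404
1 - (v/c)² = 0.841596
γ = 1/√(0.841596) = 1.090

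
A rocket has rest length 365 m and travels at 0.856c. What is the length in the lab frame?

Proper length L₀ = 365 m
γ = 1/√(1 - 0.856²) = 1.934
L = L₀/γ = 365/1.934 = 188.7 m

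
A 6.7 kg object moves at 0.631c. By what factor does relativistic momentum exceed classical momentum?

p_rel = γmv, p_class = mv
Ratio = γ = 1/√(1 - 0.631²) = 1.289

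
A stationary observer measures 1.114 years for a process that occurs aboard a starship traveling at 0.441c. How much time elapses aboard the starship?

Dilated time Δt = 1.114 years
γ = 1/√(1 - 0.441²) = 1.1142
Δt₀ = Δt/γ = 1.114/1.1142 = 0.9998 years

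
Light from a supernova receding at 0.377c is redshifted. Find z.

β = 0.377
(1+β)/(1-β) = 1.377/0.623 = 2.2103
√(2.2103) = 1.4867
z = 1.4867 - 1 = 0.4867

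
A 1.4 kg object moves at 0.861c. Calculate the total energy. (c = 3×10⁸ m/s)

γ = 1/√(1 - 0.861²) = 1.966
mc² = 1.4 × (3×10⁸)² = 1.260×10¹⁷ J
E = γmc² = 1.966 × 1.260×10¹⁷ = 2.477×10¹⁷ J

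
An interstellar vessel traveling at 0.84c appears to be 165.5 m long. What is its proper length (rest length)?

Contracted length L = 165.5 m
γ = 1/√(1 - 0.84²) = 1.843
L₀ = γL = 1.843 × 165.5 = 305.0 m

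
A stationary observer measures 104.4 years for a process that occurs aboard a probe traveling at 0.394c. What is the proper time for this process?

Dilated time Δt = 104.4 years
γ = 1/√(1 - 0.394²) = 1.088
Δt₀ = Δt/γ = 104.4/1.088 = 95.96 years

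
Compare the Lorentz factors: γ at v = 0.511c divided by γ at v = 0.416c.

γ₁ = 1/√(1 - 0.511²) = 1.1634
γ₂ = 1/√(1 - 0.416²) = 1.0997
γ₁/γ₂ = 1.1634/1.0997 = 1.058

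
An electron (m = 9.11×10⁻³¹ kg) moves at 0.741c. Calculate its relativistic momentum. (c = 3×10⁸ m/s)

γ = 1/√(1 - 0.741²) = 1.4892
v = 0.741 × 3×10⁸ = 2.223×10⁸ m/s
p = γmv = 1.4892 × 9.11×10⁻³¹ × 2.223×10⁸ = 3.016×10⁻²² kg·m/s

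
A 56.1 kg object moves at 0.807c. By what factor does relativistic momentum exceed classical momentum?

p_rel = γmv, p_class = mv
Ratio = γ = 1/√(1 - 0.807²) = 1.693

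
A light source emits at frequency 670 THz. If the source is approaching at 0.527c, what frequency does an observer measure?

β = v/c = 0.527
(1+β)/(1-β) = 1.527/0.473 = 3.228
Doppler factor = √(3.228) = 1.797
f_obs = 670 × 1.797 = 1204 THz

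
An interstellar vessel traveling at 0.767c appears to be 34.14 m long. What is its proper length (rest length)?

Contracted length L = 34.14 m
γ = 1/√(1 - 0.767²) = 1.5585
L₀ = γL = 1.5585 × 34.14 = 53.21 m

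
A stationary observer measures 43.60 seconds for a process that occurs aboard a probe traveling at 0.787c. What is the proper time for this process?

Dilated time Δt = 43.60 seconds
γ = 1/√(1 - 0.787²) = 1.621
Δt₀ = Δt/γ = 43.60/1.621 = 26.90 seconds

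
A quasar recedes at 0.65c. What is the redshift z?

β = 0.65
(1+β)/(1-β) = 1.65/0.35 = 4.714
√(4.714) = 2.171
z = 2.171 - 1 = 1.171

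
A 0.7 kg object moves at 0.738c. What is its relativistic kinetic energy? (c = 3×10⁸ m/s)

γ = 1/√(1 - 0.738²) = 1.4819
γ - 1 = 0.4819
KE = (γ-1)mc² = 0.4819 × 0.7 × (3×10⁸)² = 3.036×10¹⁶ J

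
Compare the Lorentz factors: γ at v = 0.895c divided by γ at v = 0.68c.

γ₁ = 1/√(1 - 0.895²) = 2.242
γ₂ = 1/√(1 - 0.68²) = 1.364
γ₁/γ₂ = 2.242/1.364 = 1.644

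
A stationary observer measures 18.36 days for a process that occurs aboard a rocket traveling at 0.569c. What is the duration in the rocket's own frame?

Dilated time Δt = 18.36 days
γ = 1/√(1 - 0.569²) = 1.216
Δt₀ = Δt/γ = 18.36/1.216 = 15.10 days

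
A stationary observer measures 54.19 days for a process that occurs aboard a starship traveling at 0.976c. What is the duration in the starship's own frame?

Dilated time Δt = 54.19 days
γ = 1/√(1 - 0.976²) = 4.592
Δt₀ = Δt/γ = 54.19/4.592 = 11.80 days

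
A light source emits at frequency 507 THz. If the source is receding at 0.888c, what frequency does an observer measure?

β = v/c = 0.888
(1-β)/(1+β) = 0.112/1.888 = 0.05932
Doppler factor = √(0.05932) = 0.2436
f_obs = 507 × 0.2436 = 123.5 THz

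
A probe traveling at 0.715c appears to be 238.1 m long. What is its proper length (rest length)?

Contracted length L = 238.1 m
γ = 1/√(1 - 0.715²) = 1.4304
L₀ = γL = 1.4304 × 238.1 = 340.6 m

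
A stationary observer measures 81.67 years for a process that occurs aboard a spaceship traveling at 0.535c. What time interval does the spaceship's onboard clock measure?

Dilated time Δt = 81.67 years
γ = 1/√(1 - 0.535²) = 1.1836
Δt₀ = Δt/γ = 81.67/1.1836 = 69.00 years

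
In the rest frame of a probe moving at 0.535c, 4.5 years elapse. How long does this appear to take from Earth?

Proper time Δt₀ = 4.5 years
γ = 1/√(1 - 0.535²) = 1.1836
Δt = γΔt₀ = 1.1836 × 4.5 = 5.326 years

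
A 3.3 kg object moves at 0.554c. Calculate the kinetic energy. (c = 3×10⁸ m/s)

γ = 1/√(1 - 0.554²) = 1.20118
γ - 1 = 0.20118
KE = (γ-1)mc² = 0.20118 × 3.3 × (3×10⁸)² = 5.975×10¹⁶ J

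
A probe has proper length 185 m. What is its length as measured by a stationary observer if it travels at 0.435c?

Proper length L₀ = 185 m
γ = 1/√(1 - 0.435²) = 1.1106
L = L₀/γ = 185/1.1106 = 166.6 m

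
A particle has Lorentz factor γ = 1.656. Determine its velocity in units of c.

From γ = 1/√(1 - v²/c²):
1/γ² = 1/1.656² = 0.3647
v²/c² = 1 - 0.3647 = 0.6353
v/c = √(0.6353) = 0.7971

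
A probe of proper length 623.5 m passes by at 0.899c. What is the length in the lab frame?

Proper length L₀ = 623.5 m
γ = 1/√(1 - 0.899²) = 2.283
L = L₀/γ = 623.5/2.283 = 273.1 m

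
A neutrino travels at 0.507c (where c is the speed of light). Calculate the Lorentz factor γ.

v/c = 0.507, so (v/c)² = 0.257049
1 - (v/c)² = 0.742951
γ = 1/√(0.742951) = 1.160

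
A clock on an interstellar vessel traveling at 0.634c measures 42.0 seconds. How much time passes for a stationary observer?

Proper time Δt₀ = 42.0 seconds
γ = 1/√(1 - 0.634²) = 1.293
Δt = γΔt₀ = 1.293 × 42.0 = 54.31 seconds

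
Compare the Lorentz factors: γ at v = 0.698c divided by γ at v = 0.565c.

γ₁ = 1/√(1 - 0.698²) = 1.396
γ₂ = 1/√(1 - 0.565²) = 1.212
γ₁/γ₂ = 1.396/1.212 = 1.152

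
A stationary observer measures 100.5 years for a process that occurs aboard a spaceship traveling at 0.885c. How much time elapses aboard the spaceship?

Dilated time Δt = 100.5 years
γ = 1/√(1 - 0.885²) = 2.148
Δt₀ = Δt/γ = 100.5/2.148 = 46.79 years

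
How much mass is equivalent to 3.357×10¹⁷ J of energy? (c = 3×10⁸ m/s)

From E = mc², we get m = E/c²
c² = (3×10⁸)² = 9×10¹⁶ m²/s²
m = 3.357×10¹⁷ / 9×10¹⁶ = 3.730 kg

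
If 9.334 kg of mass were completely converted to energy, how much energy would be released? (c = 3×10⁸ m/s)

Using E = mc²:
c² = (3×10⁸)² = 9×10¹⁶ m²/s²
E = 9.334 × 9×10¹⁶ = 8.401×10¹⁷ J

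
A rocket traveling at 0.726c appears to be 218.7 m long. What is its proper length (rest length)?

Contracted length L = 218.7 m
γ = 1/√(1 - 0.726²) = 1.454
L₀ = γL = 1.454 × 218.7 = 318.0 m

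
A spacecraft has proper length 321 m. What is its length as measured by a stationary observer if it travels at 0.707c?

Proper length L₀ = 321 m
γ = 1/√(1 - 0.707²) = 1.414
L = L₀/γ = 321/1.414 = 227.0 m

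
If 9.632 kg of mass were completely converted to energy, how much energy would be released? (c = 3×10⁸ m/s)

Using E = mc²:
c² = (3×10⁸)² = 9×10¹⁶ m²/s²
E = 9.632 × 9×10¹⁶ = 8.669×10¹⁷ J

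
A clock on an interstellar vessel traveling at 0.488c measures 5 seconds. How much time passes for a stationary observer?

Proper time Δt₀ = 5 seconds
γ = 1/√(1 - 0.488²) = 1.14568
Δt = γΔt₀ = 1.14568 × 5 = 5.728 seconds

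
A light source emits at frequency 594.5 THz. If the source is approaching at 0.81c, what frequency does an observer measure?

β = v/c = 0.81
(1+β)/(1-β) = 1.81/0.19 = 9.526
Doppler factor = √(9.526) = 3.086
f_obs = 594.5 × 3.086 = 1835 THz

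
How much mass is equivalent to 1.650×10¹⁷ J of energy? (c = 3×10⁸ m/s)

From E = mc², we get m = E/c²
c² = (3×10⁸)² = 9×10¹⁶ m²/s²
m = 1.650×10¹⁷ / 9×10¹⁶ = 1.833 kg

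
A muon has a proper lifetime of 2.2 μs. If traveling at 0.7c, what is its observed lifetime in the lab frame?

Proper lifetime τ₀ = 2.2 μs
γ = 1/√(1 - 0.7²) = 1.4003
τ = γτ₀ = 1.4003 × 2.2 μs = 3.081 μs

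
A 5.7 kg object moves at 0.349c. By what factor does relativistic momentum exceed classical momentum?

p_rel = γmv, p_class = mv
Ratio = γ = 1/√(1 - 0.349²) = 1.067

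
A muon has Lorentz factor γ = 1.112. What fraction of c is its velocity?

From γ = 1/√(1 - v²/c²):
1/γ² = 1/1.112² = 0.8087
v²/c² = 1 - 0.8087 = 0.1913
v/c = √(0.1913) = 0.4374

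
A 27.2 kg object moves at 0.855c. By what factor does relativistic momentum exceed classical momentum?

p_rel = γmv, p_class = mv
Ratio = γ = 1/√(1 - 0.855²) = 1.928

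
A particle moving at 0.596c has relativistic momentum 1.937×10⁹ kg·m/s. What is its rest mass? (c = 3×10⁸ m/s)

γ = 1/√(1 - 0.596²) = 1.2454
v = 0.596 × 3×10⁸ = 1.788×10⁸ m/s
m = p/(γv) = 1.937×10⁹/(1.2454 × 1.788×10⁸) = 8.699 kg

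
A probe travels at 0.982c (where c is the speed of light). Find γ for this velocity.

v/c = 0.982, so (v/c)² = 0.964324
1 - (v/c)² = 0.035676
γ = 1/√(0.035676) = 5.294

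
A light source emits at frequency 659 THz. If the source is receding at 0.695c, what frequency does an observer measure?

β = v/c = 0.695
(1-β)/(1+β) = 0.305/1.695 = 0.17994
Doppler factor = √(0.17994) = 0.4242
f_obs = 659 × 0.4242 = 279.5 THz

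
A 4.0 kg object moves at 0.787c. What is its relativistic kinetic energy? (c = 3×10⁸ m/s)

γ = 1/√(1 - 0.787²) = 1.6209
γ - 1 = 0.6209
KE = (γ-1)mc² = 0.6209 × 4.0 × (3×10⁸)² = 2.235×10¹⁷ J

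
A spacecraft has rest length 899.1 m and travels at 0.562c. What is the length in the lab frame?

Proper length L₀ = 899.1 m
γ = 1/√(1 - 0.562²) = 1.209
L = L₀/γ = 899.1/1.209 = 743.7 m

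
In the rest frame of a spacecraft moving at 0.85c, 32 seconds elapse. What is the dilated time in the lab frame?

Proper time Δt₀ = 32 seconds
γ = 1/√(1 - 0.85²) = 1.8983
Δt = γΔt₀ = 1.8983 × 32 = 60.75 seconds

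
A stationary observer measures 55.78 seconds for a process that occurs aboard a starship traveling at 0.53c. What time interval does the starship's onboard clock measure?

Dilated time Δt = 55.78 seconds
γ = 1/√(1 - 0.53²) = 1.1792
Δt₀ = Δt/γ = 55.78/1.1792 = 47.30 seconds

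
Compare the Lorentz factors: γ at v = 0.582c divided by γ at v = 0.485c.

γ₁ = 1/√(1 - 0.582²) = 1.2297
γ₂ = 1/√(1 - 0.485²) = 1.1435
γ₁/γ₂ = 1.2297/1.1435 = 1.075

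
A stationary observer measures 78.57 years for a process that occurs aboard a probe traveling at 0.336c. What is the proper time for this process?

Dilated time Δt = 78.57 years
γ = 1/√(1 - 0.336²) = 1.0617
Δt₀ = Δt/γ = 78.57/1.0617 = 74.00 years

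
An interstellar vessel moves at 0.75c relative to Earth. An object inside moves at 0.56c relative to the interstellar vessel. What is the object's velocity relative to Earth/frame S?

u = (u' + v)/(1 + u'v/c²)
Numerator: 0.56 + 0.75 = 1.31
Denominator: 1 + 0.42 = 1.42
u = 1.31/1.42 = 0.9225c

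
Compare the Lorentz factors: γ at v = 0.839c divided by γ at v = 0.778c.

γ₁ = 1/√(1 - 0.839²) = 1.838
γ₂ = 1/√(1 - 0.778²) = 1.592
γ₁/γ₂ = 1.838/1.592 = 1.155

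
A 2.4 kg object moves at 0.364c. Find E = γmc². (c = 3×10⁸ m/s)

γ = 1/√(1 - 0.364²) = 1.0737
mc² = 2.4 × (3×10⁸)² = 2.160×10¹⁷ J
E = γmc² = 1.0737 × 2.160×10¹⁷ = 2.319×10¹⁷ J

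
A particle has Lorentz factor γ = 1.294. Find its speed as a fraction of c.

From γ = 1/√(1 - v²/c²):
1/γ² = 1/1.294² = 0.5972
v²/c² = 1 - 0.5972 = 0.4028
v/c = √(0.4028) = 0.6347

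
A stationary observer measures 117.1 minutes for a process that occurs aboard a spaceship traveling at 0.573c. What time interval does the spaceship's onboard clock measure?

Dilated time Δt = 117.1 minutes
γ = 1/√(1 - 0.573²) = 1.2202
Δt₀ = Δt/γ = 117.1/1.2202 = 95.97 minutes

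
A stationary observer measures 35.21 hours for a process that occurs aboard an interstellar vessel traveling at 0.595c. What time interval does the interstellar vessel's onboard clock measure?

Dilated time Δt = 35.21 hours
γ = 1/√(1 - 0.595²) = 1.244
Δt₀ = Δt/γ = 35.21/1.244 = 28.30 hours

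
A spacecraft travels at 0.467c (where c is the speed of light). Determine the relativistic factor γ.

v/c = 0.467, so (v/c)² = 0.218089
1 - (v/c)² = 0.781911
γ = 1/√(0.781911) = 1.131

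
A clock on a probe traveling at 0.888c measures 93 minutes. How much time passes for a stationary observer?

Proper time Δt₀ = 93 minutes
γ = 1/√(1 - 0.888²) = 2.1747
Δt = γΔt₀ = 2.1747 × 93 = 202.2 minutes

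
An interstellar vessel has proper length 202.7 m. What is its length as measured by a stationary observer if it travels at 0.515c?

Proper length L₀ = 202.7 m
γ = 1/√(1 - 0.515²) = 1.1666
L = L₀/γ = 202.7/1.1666 = 173.8 m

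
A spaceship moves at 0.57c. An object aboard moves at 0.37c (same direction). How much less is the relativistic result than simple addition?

Classical: u' + v = 0.37 + 0.57 = 0.94c
Relativistic: u = (0.37 + 0.57)/(1 + 0.2109) = 0.94/1.2109 = 0.7763c
Difference: 0.94 - 0.7763 = 0.1637c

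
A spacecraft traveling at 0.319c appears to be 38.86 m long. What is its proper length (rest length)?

Contracted length L = 38.86 m
γ = 1/√(1 - 0.319²) = 1.055
L₀ = γL = 1.055 × 38.86 = 41.00 m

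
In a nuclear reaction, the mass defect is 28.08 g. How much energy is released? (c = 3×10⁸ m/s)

Convert mass defect: Δm = 28.08 g = 0.02808 kg
E = Δm·c² = 0.02808 × (3×10⁸)²
= 0.02808 × 9×10¹⁶ = 2.527×10¹⁵ J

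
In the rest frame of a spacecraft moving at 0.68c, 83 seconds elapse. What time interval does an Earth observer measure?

Proper time Δt₀ = 83 seconds
γ = 1/√(1 - 0.68²) = 1.364
Δt = γΔt₀ = 1.364 × 83 = 113.2 seconds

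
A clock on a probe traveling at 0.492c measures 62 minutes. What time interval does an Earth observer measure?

Proper time Δt₀ = 62 minutes
γ = 1/√(1 - 0.492²) = 1.14864
Δt = γΔt₀ = 1.14864 × 62 = 71.22 minutes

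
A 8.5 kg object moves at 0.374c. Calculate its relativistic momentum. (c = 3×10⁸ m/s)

γ = 1/√(1 - 0.374²) = 1.078
v = 0.374 × 3×10⁸ = 1.122×10⁸ m/s
p = γmv = 1.078 × 8.5 × 1.122×10⁸ = 1.028×10⁹ kg·m/s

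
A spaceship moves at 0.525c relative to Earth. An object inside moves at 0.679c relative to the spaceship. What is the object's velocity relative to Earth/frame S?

u = (u' + v)/(1 + u'v/c²)
Numerator: 0.679 + 0.525 = 1.204
Denominator: 1 + 0.356475 = 1.356475
u = 1.204/1.356475 = 0.8876c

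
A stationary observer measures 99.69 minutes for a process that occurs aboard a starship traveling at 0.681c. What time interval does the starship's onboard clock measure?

Dilated time Δt = 99.69 minutes
γ = 1/√(1 - 0.681²) = 1.3656
Δt₀ = Δt/γ = 99.69/1.3656 = 73.00 minutes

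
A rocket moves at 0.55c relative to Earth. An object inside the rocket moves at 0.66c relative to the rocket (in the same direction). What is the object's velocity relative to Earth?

u = (u' + v)/(1 + u'v/c²)
Numerator: 0.66 + 0.55 = 1.21
Denominator: 1 + 0.363 = 1.363
u = 1.21/1.363 = 0.8877c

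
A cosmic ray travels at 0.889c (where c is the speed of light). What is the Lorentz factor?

v/c = 0.889, so (v/c)² = 0.790321
1 - (v/c)² = 0.209679
γ = 1/√(0.209679) = 2.184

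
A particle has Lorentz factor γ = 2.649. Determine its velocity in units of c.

From γ = 1/√(1 - v²/c²):
1/γ² = 1/2.649² = 0.1425
v²/c² = 1 - 0.1425 = 0.8575
v/c = √(0.8575) = 0.9260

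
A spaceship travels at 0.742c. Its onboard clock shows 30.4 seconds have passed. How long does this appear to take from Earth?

Proper time Δt₀ = 30.4 seconds
γ = 1/√(1 - 0.742²) = 1.49165
Δt = γΔt₀ = 1.49165 × 30.4 = 45.35 seconds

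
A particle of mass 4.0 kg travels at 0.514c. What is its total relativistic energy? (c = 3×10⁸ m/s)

γ = 1/√(1 - 0.514²) = 1.1658
mc² = 4.0 × (3×10⁸)² = 3.600×10¹⁷ J
E = γmc² = 1.1658 × 3.600×10¹⁷ = 4.197×10¹⁷ J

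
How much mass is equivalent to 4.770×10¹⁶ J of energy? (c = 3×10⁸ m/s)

From E = mc², we get m = E/c²
c² = (3×10⁸)² = 9×10¹⁶ m²/s²
m = 4.770×10¹⁶ / 9×10¹⁶ = 0.5300 kg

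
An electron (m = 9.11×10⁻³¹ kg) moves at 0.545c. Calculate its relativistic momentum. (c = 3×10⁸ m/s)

γ = 1/√(1 - 0.545²) = 1.193
v = 0.545 × 3×10⁸ = 1.635×10⁸ m/s
p = γmv = 1.193 × 9.11×10⁻³¹ × 1.635×10⁸ = 1.777×10⁻²² kg·m/s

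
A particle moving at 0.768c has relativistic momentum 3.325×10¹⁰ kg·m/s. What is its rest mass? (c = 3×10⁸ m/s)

γ = 1/√(1 - 0.768²) = 1.5614
v = 0.768 × 3×10⁸ = 2.304×10⁸ m/s
m = p/(γv) = 3.325×10¹⁰/(1.5614 × 2.304×10⁸) = 92.43 kg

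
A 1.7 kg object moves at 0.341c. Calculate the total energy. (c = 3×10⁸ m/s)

γ = 1/√(1 - 0.341²) = 1.064
mc² = 1.7 × (3×10⁸)² = 1.530×10¹⁷ J
E = γmc² = 1.064 × 1.530×10¹⁷ = 1.628×10¹⁷ J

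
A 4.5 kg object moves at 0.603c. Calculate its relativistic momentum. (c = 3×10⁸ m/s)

γ = 1/√(1 - 0.603²) = 1.2535
v = 0.603 × 3×10⁸ = 1.809×10⁸ m/s
p = γmv = 1.2535 × 4.5 × 1.809×10⁸ = 1.020×10⁹ kg·m/s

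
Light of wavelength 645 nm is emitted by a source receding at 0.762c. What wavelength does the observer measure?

β = 0.762
Wavelength Doppler factor = √(1.762/0.238) = √(7.403) = 2.721
λ_obs = 645 × 2.721 = 1755 nm (redshift)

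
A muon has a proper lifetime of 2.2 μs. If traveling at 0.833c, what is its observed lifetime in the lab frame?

Proper lifetime τ₀ = 2.2 μs
γ = 1/√(1 - 0.833²) = 1.8074
τ = γτ₀ = 1.8074 × 2.2 μs = 3.976 μs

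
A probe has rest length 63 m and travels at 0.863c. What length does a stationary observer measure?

Proper length L₀ = 63 m
γ = 1/√(1 - 0.863²) = 1.979
L = L₀/γ = 63/1.979 = 31.83 m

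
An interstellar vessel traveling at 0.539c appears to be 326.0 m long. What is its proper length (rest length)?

Contracted length L = 326.0 m
γ = 1/√(1 - 0.539²) = 1.187
L₀ = γL = 1.187 × 326.0 = 387.0 m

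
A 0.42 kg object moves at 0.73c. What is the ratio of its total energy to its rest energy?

E = γmc², E₀ = mc²
E/E₀ = γ = 1/√(1 - 0.73²) = 1.463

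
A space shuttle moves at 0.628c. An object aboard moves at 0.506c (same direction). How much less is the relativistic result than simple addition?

Classical: u' + v = 0.506 + 0.628 = 1.134c
Relativistic: u = (0.506 + 0.628)/(1 + 0.317768) = 1.134/1.317768 = 0.8605c
Difference: 1.134 - 0.8605 = 0.2735c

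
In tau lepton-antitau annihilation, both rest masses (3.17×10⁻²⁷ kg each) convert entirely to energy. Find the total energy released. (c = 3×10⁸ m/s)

Both particles have the same rest mass, so total mass = 2m
E = 2m·c² = 2 × 3.17×10⁻²⁷ × (3×10⁸)²
= 2 × 3.17×10⁻²⁷ × 9×10¹⁶
= 5.706×10⁻¹⁰ J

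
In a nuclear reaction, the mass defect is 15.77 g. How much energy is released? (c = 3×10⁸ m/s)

Convert mass defect: Δm = 15.77 g = 0.01577 kg
E = Δm·c² = 0.01577 × (3×10⁸)²
= 0.01577 × 9×10¹⁶ = 1.419×10¹⁵ J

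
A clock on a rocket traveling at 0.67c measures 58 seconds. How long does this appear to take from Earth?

Proper time Δt₀ = 58 seconds
γ = 1/√(1 - 0.67²) = 1.347
Δt = γΔt₀ = 1.347 × 58 = 78.13 seconds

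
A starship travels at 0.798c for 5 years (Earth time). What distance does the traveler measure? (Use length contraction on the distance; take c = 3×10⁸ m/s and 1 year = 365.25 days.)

Earth distance: d = v × t = 0.798c × 5 yr = 3.777×10¹⁶ m
γ = 1.659
d' = d/γ = 3.777×10¹⁶/1.659 = 2.277×10¹⁶ m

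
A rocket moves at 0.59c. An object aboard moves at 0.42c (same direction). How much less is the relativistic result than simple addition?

Classical: u' + v = 0.42 + 0.59 = 1.01c
Relativistic: u = (0.42 + 0.59)/(1 + 0.2478) = 1.01/1.2478 = 0.8094c
Difference: 1.01 - 0.8094 = 0.2006c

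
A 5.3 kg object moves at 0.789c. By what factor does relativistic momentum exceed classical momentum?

p_rel = γmv, p_class = mv
Ratio = γ = 1/√(1 - 0.789²) = 1.628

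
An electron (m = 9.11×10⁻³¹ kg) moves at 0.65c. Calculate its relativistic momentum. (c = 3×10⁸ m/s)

γ = 1/√(1 - 0.65²) = 1.316
v = 0.65 × 3×10⁸ = 1.950×10⁸ m/s
p = γmv = 1.316 × 9.11×10⁻³¹ × 1.950×10⁸ = 2.338×10⁻²² kg·m/s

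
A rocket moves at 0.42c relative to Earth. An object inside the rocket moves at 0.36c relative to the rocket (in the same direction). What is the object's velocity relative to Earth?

u = (u' + v)/(1 + u'v/c²)
Numerator: 0.36 + 0.42 = 0.78
Denominator: 1 + 0.1512 = 1.1512
u = 0.78/1.1512 = 0.6776c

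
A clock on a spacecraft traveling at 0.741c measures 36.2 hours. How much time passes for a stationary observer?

Proper time Δt₀ = 36.2 hours
γ = 1/√(1 - 0.741²) = 1.4892
Δt = γΔt₀ = 1.4892 × 36.2 = 53.91 hours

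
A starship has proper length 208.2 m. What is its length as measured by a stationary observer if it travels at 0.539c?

Proper length L₀ = 208.2 m
γ = 1/√(1 - 0.539²) = 1.187
L = L₀/γ = 208.2/1.187 = 175.4 m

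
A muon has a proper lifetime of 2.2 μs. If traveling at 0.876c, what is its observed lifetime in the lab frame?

Proper lifetime τ₀ = 2.2 μs
γ = 1/√(1 - 0.876²) = 2.073
τ = γτ₀ = 2.073 × 2.2 μs = 4.561 μs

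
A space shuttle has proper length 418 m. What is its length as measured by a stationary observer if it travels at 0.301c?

Proper length L₀ = 418 m
γ = 1/√(1 - 0.301²) = 1.0486
L = L₀/γ = 418/1.0486 = 398.6 m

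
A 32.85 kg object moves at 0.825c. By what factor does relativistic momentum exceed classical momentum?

p_rel = γmv, p_class = mv
Ratio = γ = 1/√(1 - 0.825²) = 1.769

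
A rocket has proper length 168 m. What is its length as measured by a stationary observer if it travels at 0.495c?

Proper length L₀ = 168 m
γ = 1/√(1 - 0.495²) = 1.151
L = L₀/γ = 168/1.151 = 146.0 m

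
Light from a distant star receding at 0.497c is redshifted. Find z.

β = 0.497
(1+β)/(1-β) = 1.497/0.503 = 2.976143
√(2.976143) = 1.7252
z = 1.7252 - 1 = 0.7252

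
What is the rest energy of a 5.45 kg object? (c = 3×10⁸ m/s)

c² = (3×10⁸)² = 9.000×10¹⁶ m²/s²
E₀ = mc² = 5.45 × 9.000×10¹⁶ = 4.905×10¹⁷ J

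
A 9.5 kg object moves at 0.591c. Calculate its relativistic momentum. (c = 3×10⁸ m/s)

γ = 1/√(1 - 0.591²) = 1.2397
v = 0.591 × 3×10⁸ = 1.773×10⁸ m/s
p = γmv = 1.2397 × 9.5 × 1.773×10⁸ = 2.088×10⁹ kg·m/s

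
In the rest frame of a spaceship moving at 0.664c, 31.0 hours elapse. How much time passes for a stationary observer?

Proper time Δt₀ = 31.0 hours
γ = 1/√(1 - 0.664²) = 1.3374
Δt = γΔt₀ = 1.3374 × 31.0 = 41.46 hours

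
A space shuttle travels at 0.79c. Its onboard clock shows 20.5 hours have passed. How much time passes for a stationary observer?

Proper time Δt₀ = 20.5 hours
γ = 1/√(1 - 0.79²) = 1.631
Δt = γΔt₀ = 1.631 × 20.5 = 33.44 hours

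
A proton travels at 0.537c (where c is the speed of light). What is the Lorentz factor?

v/c = 0.537, so (v/c)² = 0.288369
1 - (v/c)² = 0.711631
γ = 1/√(0.711631) = 1.185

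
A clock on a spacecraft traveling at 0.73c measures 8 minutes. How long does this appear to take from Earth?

Proper time Δt₀ = 8 minutes
γ = 1/√(1 - 0.73²) = 1.4632
Δt = γΔt₀ = 1.4632 × 8 = 11.71 minutes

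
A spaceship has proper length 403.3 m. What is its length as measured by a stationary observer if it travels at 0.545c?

Proper length L₀ = 403.3 m
γ = 1/√(1 - 0.545²) = 1.193
L = L₀/γ = 403.3/1.193 = 338.1 m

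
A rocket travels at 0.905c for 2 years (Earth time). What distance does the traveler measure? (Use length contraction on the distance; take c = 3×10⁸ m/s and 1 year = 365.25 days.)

Earth distance: d = v × t = 0.905c × 2 yr = 1.7136×10¹⁶ m
γ = 2.3507
d' = d/γ = 1.7136×10¹⁶/2.3507 = 7.290×10¹⁵ m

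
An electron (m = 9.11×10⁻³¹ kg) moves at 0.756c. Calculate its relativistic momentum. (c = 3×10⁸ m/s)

γ = 1/√(1 - 0.756²) = 1.5277
v = 0.756 × 3×10⁸ = 2.268×10⁸ m/s
p = γmv = 1.5277 × 9.11×10⁻³¹ × 2.268×10⁸ = 3.156×10⁻²² kg·m/s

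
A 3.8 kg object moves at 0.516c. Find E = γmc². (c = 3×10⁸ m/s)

γ = 1/√(1 - 0.516²) = 1.1674
mc² = 3.8 × (3×10⁸)² = 3.420×10¹⁷ J
E = γmc² = 1.1674 × 3.420×10¹⁷ = 3.993×10¹⁷ J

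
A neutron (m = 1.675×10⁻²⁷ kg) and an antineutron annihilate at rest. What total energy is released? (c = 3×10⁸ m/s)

Both particles have the same rest mass, so total mass = 2m
E = 2m·c² = 2 × 1.675×10⁻²⁷ × (3×10⁸)²
= 2 × 1.675×10⁻²⁷ × 9×10¹⁶
= 3.015×10⁻¹⁰ J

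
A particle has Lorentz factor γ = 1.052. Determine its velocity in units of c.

From γ = 1/√(1 - v²/c²):
1/γ² = 1/1.052² = 0.90358
v²/c² = 1 - 0.90358 = 0.09642
v/c = √(0.09642) = 0.3105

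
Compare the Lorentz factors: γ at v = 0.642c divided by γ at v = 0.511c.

γ₁ = 1/√(1 - 0.642²) = 1.304
γ₂ = 1/√(1 - 0.511²) = 1.163
γ₁/γ₂ = 1.304/1.163 = 1.121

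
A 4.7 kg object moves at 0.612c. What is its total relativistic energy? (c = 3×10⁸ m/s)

γ = 1/√(1 - 0.612²) = 1.26445
mc² = 4.7 × (3×10⁸)² = 4.230×10¹⁷ J
E = γmc² = 1.26445 × 4.230×10¹⁷ = 5.349×10¹⁷ J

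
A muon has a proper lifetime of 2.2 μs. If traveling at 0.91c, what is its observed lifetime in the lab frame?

Proper lifetime τ₀ = 2.2 μs
γ = 1/√(1 - 0.91²) = 2.412
τ = γτ₀ = 2.412 × 2.2 μs = 5.306 μs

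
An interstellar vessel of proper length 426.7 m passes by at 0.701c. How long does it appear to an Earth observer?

Proper length L₀ = 426.7 m
γ = 1/√(1 - 0.701²) = 1.4022
L = L₀/γ = 426.7/1.4022 = 304.3 m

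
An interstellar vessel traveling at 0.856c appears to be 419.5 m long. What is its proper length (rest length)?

Contracted length L = 419.5 m
γ = 1/√(1 - 0.856²) = 1.9343
L₀ = γL = 1.9343 × 419.5 = 811.4 m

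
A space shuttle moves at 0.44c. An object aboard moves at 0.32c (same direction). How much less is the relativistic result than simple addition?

Classical: u' + v = 0.32 + 0.44 = 0.76c
Relativistic: u = (0.32 + 0.44)/(1 + 0.1408) = 0.76/1.1408 = 0.6662c
Difference: 0.76 - 0.6662 = 0.09380c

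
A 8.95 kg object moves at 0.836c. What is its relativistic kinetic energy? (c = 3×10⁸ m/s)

γ = 1/√(1 - 0.836²) = 1.8224
γ - 1 = 0.8224
KE = (γ-1)mc² = 0.8224 × 8.95 × (3×10⁸)² = 6.624×10¹⁷ J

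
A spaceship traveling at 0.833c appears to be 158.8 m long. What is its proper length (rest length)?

Contracted length L = 158.8 m
γ = 1/√(1 - 0.833²) = 1.807
L₀ = γL = 1.807 × 158.8 = 287.0 m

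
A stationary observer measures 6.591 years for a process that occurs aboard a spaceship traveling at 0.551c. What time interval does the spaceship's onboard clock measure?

Dilated time Δt = 6.591 years
γ = 1/√(1 - 0.551²) = 1.1983
Δt₀ = Δt/γ = 6.591/1.1983 = 5.500 years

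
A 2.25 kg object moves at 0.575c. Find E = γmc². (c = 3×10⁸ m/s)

γ = 1/√(1 - 0.575²) = 1.222
mc² = 2.25 × (3×10⁸)² = 2.025×10¹⁷ J
E = γmc² = 1.222 × 2.025×10¹⁷ = 2.475×10¹⁷ J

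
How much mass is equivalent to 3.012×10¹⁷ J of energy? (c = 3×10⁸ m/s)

From E = mc², we get m = E/c²
c² = (3×10⁸)² = 9×10¹⁶ m²/s²
m = 3.012×10¹⁷ / 9×10¹⁶ = 3.347 kg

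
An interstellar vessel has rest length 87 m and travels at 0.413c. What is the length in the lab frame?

Proper length L₀ = 87 m
γ = 1/√(1 - 0.413²) = 1.098
L = L₀/γ = 87/1.098 = 79.23 m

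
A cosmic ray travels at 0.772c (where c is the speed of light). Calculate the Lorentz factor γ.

v/c = 0.772, so (v/c)² = 0.595984
1 - (v/c)² = 0.404016
γ = 1/√(0.404016) = 1.573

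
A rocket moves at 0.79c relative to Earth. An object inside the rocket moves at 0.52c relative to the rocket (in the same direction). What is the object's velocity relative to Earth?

u = (u' + v)/(1 + u'v/c²)
Numerator: 0.52 + 0.79 = 1.31
Denominator: 1 + 0.4108 = 1.4108
u = 1.31/1.4108 = 0.9286c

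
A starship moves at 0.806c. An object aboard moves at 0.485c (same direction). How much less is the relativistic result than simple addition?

Classical: u' + v = 0.485 + 0.806 = 1.291c
Relativistic: u = (0.485 + 0.806)/(1 + 0.39091) = 1.291/1.39091 = 0.9282c
Difference: 1.291 - 0.9282 = 0.3628c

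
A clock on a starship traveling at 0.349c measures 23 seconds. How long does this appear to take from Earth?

Proper time Δt₀ = 23 seconds
γ = 1/√(1 - 0.349²) = 1.067
Δt = γΔt₀ = 1.067 × 23 = 24.54 seconds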